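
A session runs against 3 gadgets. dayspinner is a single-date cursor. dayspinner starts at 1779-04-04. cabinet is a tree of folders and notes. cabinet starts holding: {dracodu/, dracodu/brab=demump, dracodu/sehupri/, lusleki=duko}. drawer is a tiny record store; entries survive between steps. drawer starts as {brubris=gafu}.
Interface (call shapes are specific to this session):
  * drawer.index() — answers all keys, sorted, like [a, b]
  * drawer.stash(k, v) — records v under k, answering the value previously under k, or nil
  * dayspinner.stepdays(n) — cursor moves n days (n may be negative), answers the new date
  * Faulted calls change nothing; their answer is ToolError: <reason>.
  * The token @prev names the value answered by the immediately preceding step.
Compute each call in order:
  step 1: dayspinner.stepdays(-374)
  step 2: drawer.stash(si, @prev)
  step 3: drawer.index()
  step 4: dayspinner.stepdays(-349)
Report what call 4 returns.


Answer: 1777-04-11

Derivation:
> stepdays n=-374
  1778-03-26
> stash k=si v=@prev
  nil
> index
  [brubris, si]
> stepdays n=-349
  1777-04-11


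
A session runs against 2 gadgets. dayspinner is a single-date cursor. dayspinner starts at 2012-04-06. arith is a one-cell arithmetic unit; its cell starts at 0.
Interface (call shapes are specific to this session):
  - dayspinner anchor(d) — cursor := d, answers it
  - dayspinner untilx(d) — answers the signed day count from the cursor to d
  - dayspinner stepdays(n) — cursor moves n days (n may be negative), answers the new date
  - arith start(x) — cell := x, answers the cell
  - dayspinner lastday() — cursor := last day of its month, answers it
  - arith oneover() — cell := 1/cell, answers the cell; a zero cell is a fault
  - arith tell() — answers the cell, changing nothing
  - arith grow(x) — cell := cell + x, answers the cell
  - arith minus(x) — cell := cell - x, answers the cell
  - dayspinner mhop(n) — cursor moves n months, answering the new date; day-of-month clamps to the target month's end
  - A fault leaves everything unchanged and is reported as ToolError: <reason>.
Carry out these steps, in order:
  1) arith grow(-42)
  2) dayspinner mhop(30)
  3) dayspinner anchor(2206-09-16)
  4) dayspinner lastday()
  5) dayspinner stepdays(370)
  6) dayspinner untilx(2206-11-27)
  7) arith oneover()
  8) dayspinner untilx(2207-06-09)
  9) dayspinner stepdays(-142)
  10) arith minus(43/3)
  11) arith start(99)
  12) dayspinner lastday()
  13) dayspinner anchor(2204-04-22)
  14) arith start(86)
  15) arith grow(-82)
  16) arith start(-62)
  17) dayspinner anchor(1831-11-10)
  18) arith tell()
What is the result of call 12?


Answer: 2207-05-31

Derivation:
·→ arith grow(x: -42)
·← -42
·→ dayspinner mhop(n: 30)
·← 2014-10-06
·→ dayspinner anchor(d: 2206-09-16)
·← 2206-09-16
·→ dayspinner lastday()
·← 2206-09-30
·→ dayspinner stepdays(n: 370)
·← 2207-10-05
·→ dayspinner untilx(d: 2206-11-27)
·← -312
·→ arith oneover()
·← -1/42
·→ dayspinner untilx(d: 2207-06-09)
·← -118
·→ dayspinner stepdays(n: -142)
·← 2207-05-16
·→ arith minus(x: 43/3)
·← -201/14
·→ arith start(x: 99)
·← 99
·→ dayspinner lastday()
·← 2207-05-31
·→ dayspinner anchor(d: 2204-04-22)
·← 2204-04-22
·→ arith start(x: 86)
·← 86
·→ arith grow(x: -82)
·← 4
·→ arith start(x: -62)
·← -62
·→ dayspinner anchor(d: 1831-11-10)
·← 1831-11-10
·→ arith tell()
·← -62


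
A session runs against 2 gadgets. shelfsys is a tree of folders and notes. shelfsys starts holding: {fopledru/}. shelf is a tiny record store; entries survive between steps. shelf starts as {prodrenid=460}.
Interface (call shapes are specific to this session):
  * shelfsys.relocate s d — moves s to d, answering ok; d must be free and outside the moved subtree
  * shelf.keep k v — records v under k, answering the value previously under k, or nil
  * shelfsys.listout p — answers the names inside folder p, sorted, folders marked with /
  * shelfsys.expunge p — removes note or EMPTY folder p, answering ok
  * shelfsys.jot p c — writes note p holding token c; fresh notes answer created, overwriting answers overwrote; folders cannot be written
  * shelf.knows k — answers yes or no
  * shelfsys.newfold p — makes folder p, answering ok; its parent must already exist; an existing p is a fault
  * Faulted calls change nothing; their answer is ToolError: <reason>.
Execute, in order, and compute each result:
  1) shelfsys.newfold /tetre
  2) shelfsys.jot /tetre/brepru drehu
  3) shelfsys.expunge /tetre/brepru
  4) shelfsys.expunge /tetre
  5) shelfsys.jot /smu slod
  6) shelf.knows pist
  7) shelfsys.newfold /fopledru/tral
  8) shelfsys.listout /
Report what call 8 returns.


Step: newfold[p→/tetre]
Result: ok
Step: jot[p→/tetre/brepru; c→drehu]
Result: created
Step: expunge[p→/tetre/brepru]
Result: ok
Step: expunge[p→/tetre]
Result: ok
Step: jot[p→/smu; c→slod]
Result: created
Step: knows[k→pist]
Result: no
Step: newfold[p→/fopledru/tral]
Result: ok
Step: listout[p→/]
Result: [fopledru/, smu]

Answer: [fopledru/, smu]


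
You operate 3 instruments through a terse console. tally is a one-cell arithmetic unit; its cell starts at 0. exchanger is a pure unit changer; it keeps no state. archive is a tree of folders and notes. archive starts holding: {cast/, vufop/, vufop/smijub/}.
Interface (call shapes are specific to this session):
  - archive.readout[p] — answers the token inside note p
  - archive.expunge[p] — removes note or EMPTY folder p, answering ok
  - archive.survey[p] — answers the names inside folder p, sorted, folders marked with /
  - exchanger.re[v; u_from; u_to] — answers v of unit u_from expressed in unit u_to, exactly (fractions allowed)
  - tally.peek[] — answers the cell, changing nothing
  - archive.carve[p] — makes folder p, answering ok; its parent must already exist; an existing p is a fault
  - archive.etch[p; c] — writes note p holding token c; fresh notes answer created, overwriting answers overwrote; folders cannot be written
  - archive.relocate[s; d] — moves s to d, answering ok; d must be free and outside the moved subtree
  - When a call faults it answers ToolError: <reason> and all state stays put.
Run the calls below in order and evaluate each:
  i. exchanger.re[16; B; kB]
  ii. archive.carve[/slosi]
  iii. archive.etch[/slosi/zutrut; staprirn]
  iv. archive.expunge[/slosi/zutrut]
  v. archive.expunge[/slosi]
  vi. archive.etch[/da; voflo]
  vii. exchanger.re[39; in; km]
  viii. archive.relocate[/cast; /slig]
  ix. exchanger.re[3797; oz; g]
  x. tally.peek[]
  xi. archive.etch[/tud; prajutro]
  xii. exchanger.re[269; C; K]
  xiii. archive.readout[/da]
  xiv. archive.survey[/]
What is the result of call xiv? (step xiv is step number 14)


Answer: [da, slig/, tud, vufop/]

Derivation:
;; re(v=16, u_from=B, u_to=kB) => 2/125
;; carve(p=/slosi) => ok
;; etch(p=/slosi/zutrut, c=staprirn) => created
;; expunge(p=/slosi/zutrut) => ok
;; expunge(p=/slosi) => ok
;; etch(p=/da, c=voflo) => created
;; re(v=39, u_from=in, u_to=km) => 4953/5000000
;; relocate(s=/cast, d=/slig) => ok
;; re(v=3797, u_from=oz, u_to=g) => 172229022889/1600000
;; peek() => 0
;; etch(p=/tud, c=prajutro) => created
;; re(v=269, u_from=C, u_to=K) => 10843/20
;; readout(p=/da) => voflo
;; survey(p=/) => [da, slig/, tud, vufop/]


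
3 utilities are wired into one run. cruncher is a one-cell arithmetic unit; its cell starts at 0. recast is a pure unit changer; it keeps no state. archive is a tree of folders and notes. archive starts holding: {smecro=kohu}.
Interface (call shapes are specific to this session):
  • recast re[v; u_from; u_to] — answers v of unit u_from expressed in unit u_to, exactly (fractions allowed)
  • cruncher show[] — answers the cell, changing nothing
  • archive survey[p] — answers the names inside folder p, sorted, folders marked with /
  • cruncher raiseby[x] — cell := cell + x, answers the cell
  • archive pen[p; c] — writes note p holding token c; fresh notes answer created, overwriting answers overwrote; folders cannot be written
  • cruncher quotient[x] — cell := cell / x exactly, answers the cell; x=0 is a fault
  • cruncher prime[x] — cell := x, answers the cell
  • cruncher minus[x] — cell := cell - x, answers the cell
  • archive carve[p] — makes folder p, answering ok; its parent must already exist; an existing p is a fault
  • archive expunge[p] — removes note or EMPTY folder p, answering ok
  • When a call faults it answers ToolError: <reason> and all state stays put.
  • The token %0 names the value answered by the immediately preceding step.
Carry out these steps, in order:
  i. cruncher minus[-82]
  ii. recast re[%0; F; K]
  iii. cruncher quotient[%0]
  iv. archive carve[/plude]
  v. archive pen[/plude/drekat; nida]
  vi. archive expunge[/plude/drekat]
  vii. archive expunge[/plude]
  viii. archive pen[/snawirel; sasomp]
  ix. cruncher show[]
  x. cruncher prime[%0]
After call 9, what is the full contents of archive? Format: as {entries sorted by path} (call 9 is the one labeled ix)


Answer: {smecro=kohu, snawirel=sasomp}

Derivation:
-- cruncher minus(x→-82) ~> 82
-- recast re(v→%0, u_from→F, u_to→K) ~> 54167/180
-- cruncher quotient(x→%0) ~> 14760/54167
-- archive carve(p→/plude) ~> ok
-- archive pen(p→/plude/drekat, c→nida) ~> created
-- archive expunge(p→/plude/drekat) ~> ok
-- archive expunge(p→/plude) ~> ok
-- archive pen(p→/snawirel, c→sasomp) ~> created
-- cruncher show() ~> 14760/54167
-- cruncher prime(x→%0) ~> 14760/54167


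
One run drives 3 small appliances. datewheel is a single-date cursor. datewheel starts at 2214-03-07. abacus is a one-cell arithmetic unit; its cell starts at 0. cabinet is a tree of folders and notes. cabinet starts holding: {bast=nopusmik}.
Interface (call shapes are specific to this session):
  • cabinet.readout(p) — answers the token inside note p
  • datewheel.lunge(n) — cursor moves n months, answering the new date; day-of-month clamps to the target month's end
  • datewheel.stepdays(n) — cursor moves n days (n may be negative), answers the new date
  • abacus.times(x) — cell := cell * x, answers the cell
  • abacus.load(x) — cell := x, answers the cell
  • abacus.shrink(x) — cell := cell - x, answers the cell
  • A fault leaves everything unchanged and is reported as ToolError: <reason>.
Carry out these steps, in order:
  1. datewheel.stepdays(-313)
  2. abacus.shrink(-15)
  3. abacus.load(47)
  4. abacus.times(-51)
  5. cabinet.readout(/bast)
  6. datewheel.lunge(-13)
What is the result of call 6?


;; 1. datewheel.stepdays(n=-313) ~> 2213-04-28
;; 2. abacus.shrink(x=-15) ~> 15
;; 3. abacus.load(x=47) ~> 47
;; 4. abacus.times(x=-51) ~> -2397
;; 5. cabinet.readout(p=/bast) ~> nopusmik
;; 6. datewheel.lunge(n=-13) ~> 2212-03-28

Answer: 2212-03-28


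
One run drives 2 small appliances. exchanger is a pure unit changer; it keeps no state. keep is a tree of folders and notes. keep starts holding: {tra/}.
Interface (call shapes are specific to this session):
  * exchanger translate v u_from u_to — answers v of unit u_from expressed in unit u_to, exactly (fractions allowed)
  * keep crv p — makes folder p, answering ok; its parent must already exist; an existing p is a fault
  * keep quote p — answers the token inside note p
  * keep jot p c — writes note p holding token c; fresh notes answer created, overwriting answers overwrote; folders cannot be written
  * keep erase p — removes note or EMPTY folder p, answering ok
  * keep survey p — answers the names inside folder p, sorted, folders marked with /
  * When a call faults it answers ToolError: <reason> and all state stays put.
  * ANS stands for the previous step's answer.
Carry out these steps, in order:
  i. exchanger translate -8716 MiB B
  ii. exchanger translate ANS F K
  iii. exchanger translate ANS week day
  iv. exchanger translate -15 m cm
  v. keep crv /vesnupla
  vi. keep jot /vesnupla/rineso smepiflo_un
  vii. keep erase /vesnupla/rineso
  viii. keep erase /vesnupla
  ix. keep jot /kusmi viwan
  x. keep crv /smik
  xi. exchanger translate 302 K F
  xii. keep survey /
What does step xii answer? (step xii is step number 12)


> exchanger translate v='-8716' u_from='MiB' u_to='B'
  -9139388416
> exchanger translate v='ANS' u_from='F' u_to='K'
  -304646265211/60
> exchanger translate v='ANS' u_from='week' u_to='day'
  -2132523856477/60
> exchanger translate v='-15' u_from='m' u_to='cm'
  -1500
> keep crv p='/vesnupla'
  ok
> keep jot p='/vesnupla/rineso' c='smepiflo_un'
  created
> keep erase p='/vesnupla/rineso'
  ok
> keep erase p='/vesnupla'
  ok
> keep jot p='/kusmi' c='viwan'
  created
> keep crv p='/smik'
  ok
> exchanger translate v='302' u_from='K' u_to='F'
  8393/100
> keep survey p='/'
  [kusmi, smik/, tra/]

Answer: [kusmi, smik/, tra/]


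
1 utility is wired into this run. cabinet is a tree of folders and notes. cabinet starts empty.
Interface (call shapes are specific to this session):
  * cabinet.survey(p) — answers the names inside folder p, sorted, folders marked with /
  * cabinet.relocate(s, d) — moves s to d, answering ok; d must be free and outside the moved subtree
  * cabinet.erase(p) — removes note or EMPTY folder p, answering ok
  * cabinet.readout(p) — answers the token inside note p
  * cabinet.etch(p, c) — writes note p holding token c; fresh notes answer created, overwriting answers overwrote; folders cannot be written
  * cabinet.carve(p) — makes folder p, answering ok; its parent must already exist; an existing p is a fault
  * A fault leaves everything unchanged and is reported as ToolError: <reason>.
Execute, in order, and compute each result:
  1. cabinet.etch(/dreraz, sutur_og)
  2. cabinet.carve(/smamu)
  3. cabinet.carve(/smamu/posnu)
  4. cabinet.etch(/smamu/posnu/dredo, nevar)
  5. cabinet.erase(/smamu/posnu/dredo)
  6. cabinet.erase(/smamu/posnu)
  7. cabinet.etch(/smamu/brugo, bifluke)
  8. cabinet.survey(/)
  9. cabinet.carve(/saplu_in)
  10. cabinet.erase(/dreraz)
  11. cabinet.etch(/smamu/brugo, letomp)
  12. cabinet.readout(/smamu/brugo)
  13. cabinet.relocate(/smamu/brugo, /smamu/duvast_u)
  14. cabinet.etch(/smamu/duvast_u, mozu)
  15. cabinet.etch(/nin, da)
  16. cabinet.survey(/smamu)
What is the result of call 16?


-> cabinet.etch(p='/dreraz', c='sutur_og')
<- created
-> cabinet.carve(p='/smamu')
<- ok
-> cabinet.carve(p='/smamu/posnu')
<- ok
-> cabinet.etch(p='/smamu/posnu/dredo', c='nevar')
<- created
-> cabinet.erase(p='/smamu/posnu/dredo')
<- ok
-> cabinet.erase(p='/smamu/posnu')
<- ok
-> cabinet.etch(p='/smamu/brugo', c='bifluke')
<- created
-> cabinet.survey(p='/')
<- [dreraz, smamu/]
-> cabinet.carve(p='/saplu_in')
<- ok
-> cabinet.erase(p='/dreraz')
<- ok
-> cabinet.etch(p='/smamu/brugo', c='letomp')
<- overwrote
-> cabinet.readout(p='/smamu/brugo')
<- letomp
-> cabinet.relocate(s='/smamu/brugo', d='/smamu/duvast_u')
<- ok
-> cabinet.etch(p='/smamu/duvast_u', c='mozu')
<- overwrote
-> cabinet.etch(p='/nin', c='da')
<- created
-> cabinet.survey(p='/smamu')
<- [duvast_u]

Answer: [duvast_u]


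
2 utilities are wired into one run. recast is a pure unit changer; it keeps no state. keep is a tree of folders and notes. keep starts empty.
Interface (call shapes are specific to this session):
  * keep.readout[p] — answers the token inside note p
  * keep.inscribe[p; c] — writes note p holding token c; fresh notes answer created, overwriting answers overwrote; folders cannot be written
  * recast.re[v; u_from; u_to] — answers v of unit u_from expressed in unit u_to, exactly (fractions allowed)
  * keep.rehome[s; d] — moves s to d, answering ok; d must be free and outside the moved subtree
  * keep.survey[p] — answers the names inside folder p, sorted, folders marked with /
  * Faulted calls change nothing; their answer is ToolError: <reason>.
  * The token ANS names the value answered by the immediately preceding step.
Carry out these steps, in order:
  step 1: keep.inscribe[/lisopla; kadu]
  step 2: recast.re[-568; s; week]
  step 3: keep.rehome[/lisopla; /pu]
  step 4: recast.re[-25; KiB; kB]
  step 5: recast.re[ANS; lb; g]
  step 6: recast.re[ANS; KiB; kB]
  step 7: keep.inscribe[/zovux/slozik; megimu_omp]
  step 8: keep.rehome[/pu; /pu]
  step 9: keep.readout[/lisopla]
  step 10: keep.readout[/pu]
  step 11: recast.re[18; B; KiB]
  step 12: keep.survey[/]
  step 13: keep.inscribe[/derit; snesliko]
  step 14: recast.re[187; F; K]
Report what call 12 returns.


→ keep.inscribe(p: /lisopla, c: kadu)
← created
→ recast.re(v: -568, u_from: s, u_to: week)
← -71/75600
→ keep.rehome(s: /lisopla, d: /pu)
← ok
→ recast.re(v: -25, u_from: KiB, u_to: kB)
← -128/5
→ recast.re(v: ANS, u_from: lb, u_to: g)
← -181436948/15625
→ recast.re(v: ANS, u_from: KiB, u_to: kB)
← -23223929344/1953125
→ keep.inscribe(p: /zovux/slozik, c: megimu_omp)
← ToolError: no parent
→ keep.rehome(s: /pu, d: /pu)
← ToolError: exists
→ keep.readout(p: /lisopla)
← ToolError: not found
→ keep.readout(p: /pu)
← kadu
→ recast.re(v: 18, u_from: B, u_to: KiB)
← 9/512
→ keep.survey(p: /)
← [pu]
→ keep.inscribe(p: /derit, c: snesliko)
← created
→ recast.re(v: 187, u_from: F, u_to: K)
← 64667/180

Answer: [pu]


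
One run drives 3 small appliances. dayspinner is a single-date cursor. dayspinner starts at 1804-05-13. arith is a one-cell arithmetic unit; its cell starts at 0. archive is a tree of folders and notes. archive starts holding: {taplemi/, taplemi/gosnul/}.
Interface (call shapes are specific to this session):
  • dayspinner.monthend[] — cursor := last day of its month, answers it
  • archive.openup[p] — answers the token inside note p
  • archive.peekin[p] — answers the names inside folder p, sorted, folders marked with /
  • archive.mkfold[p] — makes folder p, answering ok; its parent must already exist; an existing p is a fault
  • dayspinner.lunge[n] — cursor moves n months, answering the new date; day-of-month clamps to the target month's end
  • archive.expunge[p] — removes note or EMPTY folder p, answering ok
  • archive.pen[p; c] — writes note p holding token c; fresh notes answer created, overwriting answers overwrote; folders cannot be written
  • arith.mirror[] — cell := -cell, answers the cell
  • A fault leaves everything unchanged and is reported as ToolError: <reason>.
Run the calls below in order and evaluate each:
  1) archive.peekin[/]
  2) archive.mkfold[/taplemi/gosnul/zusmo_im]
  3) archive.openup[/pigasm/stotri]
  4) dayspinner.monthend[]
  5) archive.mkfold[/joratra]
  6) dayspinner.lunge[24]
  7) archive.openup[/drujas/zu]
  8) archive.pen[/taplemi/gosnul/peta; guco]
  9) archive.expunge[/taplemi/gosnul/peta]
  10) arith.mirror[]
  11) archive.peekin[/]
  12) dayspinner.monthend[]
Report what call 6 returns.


Answer: 1806-05-31

Derivation:
>> archive.peekin(p=/)
<< [taplemi/]
>> archive.mkfold(p=/taplemi/gosnul/zusmo_im)
<< ok
>> archive.openup(p=/pigasm/stotri)
<< ToolError: not found
>> dayspinner.monthend()
<< 1804-05-31
>> archive.mkfold(p=/joratra)
<< ok
>> dayspinner.lunge(n=24)
<< 1806-05-31
>> archive.openup(p=/drujas/zu)
<< ToolError: not found
>> archive.pen(p=/taplemi/gosnul/peta, c=guco)
<< created
>> archive.expunge(p=/taplemi/gosnul/peta)
<< ok
>> arith.mirror()
<< 0
>> archive.peekin(p=/)
<< [joratra/, taplemi/]
>> dayspinner.monthend()
<< 1806-05-31


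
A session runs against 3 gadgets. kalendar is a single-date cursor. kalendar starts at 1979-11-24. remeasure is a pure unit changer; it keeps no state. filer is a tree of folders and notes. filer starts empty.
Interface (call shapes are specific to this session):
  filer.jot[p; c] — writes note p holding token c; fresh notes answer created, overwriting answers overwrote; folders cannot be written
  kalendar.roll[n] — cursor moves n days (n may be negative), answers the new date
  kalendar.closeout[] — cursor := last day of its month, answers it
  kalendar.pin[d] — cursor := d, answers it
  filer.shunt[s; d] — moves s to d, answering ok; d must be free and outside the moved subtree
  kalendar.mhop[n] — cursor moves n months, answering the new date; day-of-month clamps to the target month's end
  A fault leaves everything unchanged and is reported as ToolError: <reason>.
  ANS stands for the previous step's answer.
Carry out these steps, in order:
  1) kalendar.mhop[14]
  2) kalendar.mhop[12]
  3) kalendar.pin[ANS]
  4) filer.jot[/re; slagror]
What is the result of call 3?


Answer: 1982-01-24

Derivation:
·→ kalendar.mhop(n→14)
·← 1981-01-24
·→ kalendar.mhop(n→12)
·← 1982-01-24
·→ kalendar.pin(d→ANS)
·← 1982-01-24
·→ filer.jot(p→/re, c→slagror)
·← created


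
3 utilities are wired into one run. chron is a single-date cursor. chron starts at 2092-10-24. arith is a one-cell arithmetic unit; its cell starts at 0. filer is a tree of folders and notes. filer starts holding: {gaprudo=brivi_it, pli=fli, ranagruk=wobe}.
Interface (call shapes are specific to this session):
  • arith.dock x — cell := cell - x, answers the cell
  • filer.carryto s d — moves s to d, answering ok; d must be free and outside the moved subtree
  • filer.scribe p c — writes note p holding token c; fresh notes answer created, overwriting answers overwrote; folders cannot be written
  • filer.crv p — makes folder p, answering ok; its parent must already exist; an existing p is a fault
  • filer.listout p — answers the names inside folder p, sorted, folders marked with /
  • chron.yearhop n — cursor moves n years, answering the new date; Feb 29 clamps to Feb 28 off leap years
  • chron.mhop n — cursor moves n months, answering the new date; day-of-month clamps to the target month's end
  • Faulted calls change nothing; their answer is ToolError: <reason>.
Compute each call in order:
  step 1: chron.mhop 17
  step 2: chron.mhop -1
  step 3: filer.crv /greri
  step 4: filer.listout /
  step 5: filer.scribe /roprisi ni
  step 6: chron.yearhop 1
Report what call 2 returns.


CALL chron.mhop[n: 17]
RET  2094-03-24
CALL chron.mhop[n: -1]
RET  2094-02-24
CALL filer.crv[p: /greri]
RET  ok
CALL filer.listout[p: /]
RET  [gaprudo, greri/, pli, ranagruk]
CALL filer.scribe[p: /roprisi; c: ni]
RET  created
CALL chron.yearhop[n: 1]
RET  2095-02-24

Answer: 2094-02-24


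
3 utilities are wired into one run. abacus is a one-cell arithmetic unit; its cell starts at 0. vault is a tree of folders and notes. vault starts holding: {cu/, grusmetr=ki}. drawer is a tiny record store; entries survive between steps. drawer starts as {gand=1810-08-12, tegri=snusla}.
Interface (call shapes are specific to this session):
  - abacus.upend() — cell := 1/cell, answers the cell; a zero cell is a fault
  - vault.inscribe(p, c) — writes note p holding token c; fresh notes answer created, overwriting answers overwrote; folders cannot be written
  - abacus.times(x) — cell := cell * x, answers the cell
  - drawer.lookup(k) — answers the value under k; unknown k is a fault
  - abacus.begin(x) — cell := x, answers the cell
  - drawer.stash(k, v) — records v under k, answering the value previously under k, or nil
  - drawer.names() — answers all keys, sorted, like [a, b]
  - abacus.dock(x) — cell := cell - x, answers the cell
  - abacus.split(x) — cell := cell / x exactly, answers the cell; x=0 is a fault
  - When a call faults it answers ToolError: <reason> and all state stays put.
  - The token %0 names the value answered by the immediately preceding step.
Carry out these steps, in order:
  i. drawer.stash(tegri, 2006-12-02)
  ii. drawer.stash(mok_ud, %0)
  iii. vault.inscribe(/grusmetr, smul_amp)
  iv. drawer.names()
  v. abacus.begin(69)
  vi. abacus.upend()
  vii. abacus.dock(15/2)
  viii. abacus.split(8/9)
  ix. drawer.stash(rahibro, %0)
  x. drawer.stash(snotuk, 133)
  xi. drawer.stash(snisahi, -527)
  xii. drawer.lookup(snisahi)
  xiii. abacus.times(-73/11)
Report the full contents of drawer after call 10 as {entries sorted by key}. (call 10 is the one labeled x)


> stash k='tegri' v='2006-12-02'
= snusla
> stash k='mok_ud' v='%0'
= nil
> inscribe p='/grusmetr' c='smul_amp'
= overwrote
> names
= [gand, mok_ud, tegri]
> begin x='69'
= 69
> upend
= 1/69
> dock x='15/2'
= -1033/138
> split x='8/9'
= -3099/368
> stash k='rahibro' v='%0'
= nil
> stash k='snotuk' v='133'
= nil
> stash k='snisahi' v='-527'
= nil
> lookup k='snisahi'
= -527
> times x='-73/11'
= 226227/4048

Answer: {gand=1810-08-12, mok_ud=snusla, rahibro=-3099/368, snotuk=133, tegri=2006-12-02}


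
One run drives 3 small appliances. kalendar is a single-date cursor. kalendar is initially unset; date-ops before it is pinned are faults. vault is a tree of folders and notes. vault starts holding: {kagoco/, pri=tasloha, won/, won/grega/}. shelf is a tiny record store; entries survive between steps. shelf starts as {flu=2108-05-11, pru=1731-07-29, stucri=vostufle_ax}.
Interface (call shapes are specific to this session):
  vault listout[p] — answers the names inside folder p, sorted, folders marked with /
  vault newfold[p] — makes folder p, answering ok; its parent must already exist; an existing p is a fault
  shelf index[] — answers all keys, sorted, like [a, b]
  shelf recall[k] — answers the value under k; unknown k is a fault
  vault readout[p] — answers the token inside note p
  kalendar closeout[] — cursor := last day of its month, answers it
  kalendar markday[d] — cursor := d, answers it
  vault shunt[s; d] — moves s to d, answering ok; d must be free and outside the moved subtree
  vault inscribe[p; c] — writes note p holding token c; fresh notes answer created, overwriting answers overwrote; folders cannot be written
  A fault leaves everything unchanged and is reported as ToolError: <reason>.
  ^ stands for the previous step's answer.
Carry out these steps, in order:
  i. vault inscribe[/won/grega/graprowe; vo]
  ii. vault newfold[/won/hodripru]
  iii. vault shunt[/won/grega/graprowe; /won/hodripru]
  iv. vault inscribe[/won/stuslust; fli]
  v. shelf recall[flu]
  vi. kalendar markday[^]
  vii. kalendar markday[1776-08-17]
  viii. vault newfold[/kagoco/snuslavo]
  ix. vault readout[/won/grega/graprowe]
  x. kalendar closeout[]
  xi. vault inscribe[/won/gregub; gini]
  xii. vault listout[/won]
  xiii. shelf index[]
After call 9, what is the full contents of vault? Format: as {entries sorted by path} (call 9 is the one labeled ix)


// 1. vault inscribe(p='/won/grega/graprowe', c='vo') : created
// 2. vault newfold(p='/won/hodripru') : ok
// 3. vault shunt(s='/won/grega/graprowe', d='/won/hodripru') : ToolError: exists
// 4. vault inscribe(p='/won/stuslust', c='fli') : created
// 5. shelf recall(k='flu') : 2108-05-11
// 6. kalendar markday(d='^') : 2108-05-11
// 7. kalendar markday(d='1776-08-17') : 1776-08-17
// 8. vault newfold(p='/kagoco/snuslavo') : ok
// 9. vault readout(p='/won/grega/graprowe') : vo
// 10. kalendar closeout() : 1776-08-31
// 11. vault inscribe(p='/won/gregub', c='gini') : created
// 12. vault listout(p='/won') : [grega/, gregub, hodripru/, stuslust]
// 13. shelf index() : [flu, pru, stucri]

Answer: {kagoco/, kagoco/snuslavo/, pri=tasloha, won/, won/grega/, won/grega/graprowe=vo, won/hodripru/, won/stuslust=fli}


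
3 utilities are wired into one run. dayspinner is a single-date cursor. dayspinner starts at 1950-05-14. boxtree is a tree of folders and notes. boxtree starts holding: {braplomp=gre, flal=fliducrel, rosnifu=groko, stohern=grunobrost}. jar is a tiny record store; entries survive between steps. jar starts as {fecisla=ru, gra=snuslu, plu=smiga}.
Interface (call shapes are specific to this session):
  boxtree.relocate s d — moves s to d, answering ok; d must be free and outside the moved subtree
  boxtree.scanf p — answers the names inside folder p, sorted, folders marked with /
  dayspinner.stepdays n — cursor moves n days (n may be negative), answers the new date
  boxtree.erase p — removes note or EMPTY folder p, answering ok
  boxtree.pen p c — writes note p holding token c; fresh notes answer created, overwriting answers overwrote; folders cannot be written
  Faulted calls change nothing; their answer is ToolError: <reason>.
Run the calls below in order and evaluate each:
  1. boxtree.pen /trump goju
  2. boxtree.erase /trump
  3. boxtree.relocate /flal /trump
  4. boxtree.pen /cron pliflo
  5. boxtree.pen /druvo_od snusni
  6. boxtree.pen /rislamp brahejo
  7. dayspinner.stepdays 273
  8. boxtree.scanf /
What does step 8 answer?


Answer: [braplomp, cron, druvo_od, rislamp, rosnifu, stohern, trump]

Derivation:
$ boxtree.pen /trump goju
  created
$ boxtree.erase /trump
  ok
$ boxtree.relocate /flal /trump
  ok
$ boxtree.pen /cron pliflo
  created
$ boxtree.pen /druvo_od snusni
  created
$ boxtree.pen /rislamp brahejo
  created
$ dayspinner.stepdays 273
  1951-02-11
$ boxtree.scanf /
  [braplomp, cron, druvo_od, rislamp, rosnifu, stohern, trump]


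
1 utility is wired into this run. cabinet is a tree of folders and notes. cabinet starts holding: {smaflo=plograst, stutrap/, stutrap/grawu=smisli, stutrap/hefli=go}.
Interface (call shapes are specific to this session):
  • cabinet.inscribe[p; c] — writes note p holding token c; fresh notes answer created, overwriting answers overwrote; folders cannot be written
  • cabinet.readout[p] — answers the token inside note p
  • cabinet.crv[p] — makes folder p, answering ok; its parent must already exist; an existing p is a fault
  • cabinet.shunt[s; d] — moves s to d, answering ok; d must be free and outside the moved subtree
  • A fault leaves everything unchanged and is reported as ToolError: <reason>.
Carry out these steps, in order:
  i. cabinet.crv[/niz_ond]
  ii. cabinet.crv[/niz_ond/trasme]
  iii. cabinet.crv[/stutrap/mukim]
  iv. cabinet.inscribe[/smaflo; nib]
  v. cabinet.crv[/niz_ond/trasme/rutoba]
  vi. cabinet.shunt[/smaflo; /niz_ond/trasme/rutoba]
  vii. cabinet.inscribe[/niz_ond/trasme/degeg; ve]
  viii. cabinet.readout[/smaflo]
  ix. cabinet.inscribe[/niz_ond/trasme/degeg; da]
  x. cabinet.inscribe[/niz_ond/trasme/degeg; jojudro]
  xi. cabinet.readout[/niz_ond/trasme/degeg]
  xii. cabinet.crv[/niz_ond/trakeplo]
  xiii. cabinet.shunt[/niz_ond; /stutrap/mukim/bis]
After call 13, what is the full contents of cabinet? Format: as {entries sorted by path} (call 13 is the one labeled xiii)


CALL crv[p: /niz_ond]
RET  ok
CALL crv[p: /niz_ond/trasme]
RET  ok
CALL crv[p: /stutrap/mukim]
RET  ok
CALL inscribe[p: /smaflo; c: nib]
RET  overwrote
CALL crv[p: /niz_ond/trasme/rutoba]
RET  ok
CALL shunt[s: /smaflo; d: /niz_ond/trasme/rutoba]
RET  ToolError: exists
CALL inscribe[p: /niz_ond/trasme/degeg; c: ve]
RET  created
CALL readout[p: /smaflo]
RET  nib
CALL inscribe[p: /niz_ond/trasme/degeg; c: da]
RET  overwrote
CALL inscribe[p: /niz_ond/trasme/degeg; c: jojudro]
RET  overwrote
CALL readout[p: /niz_ond/trasme/degeg]
RET  jojudro
CALL crv[p: /niz_ond/trakeplo]
RET  ok
CALL shunt[s: /niz_ond; d: /stutrap/mukim/bis]
RET  ok

Answer: {smaflo=nib, stutrap/, stutrap/grawu=smisli, stutrap/hefli=go, stutrap/mukim/, stutrap/mukim/bis/, stutrap/mukim/bis/trakeplo/, stutrap/mukim/bis/trasme/, stutrap/mukim/bis/trasme/degeg=jojudro, stutrap/mukim/bis/trasme/rutoba/}


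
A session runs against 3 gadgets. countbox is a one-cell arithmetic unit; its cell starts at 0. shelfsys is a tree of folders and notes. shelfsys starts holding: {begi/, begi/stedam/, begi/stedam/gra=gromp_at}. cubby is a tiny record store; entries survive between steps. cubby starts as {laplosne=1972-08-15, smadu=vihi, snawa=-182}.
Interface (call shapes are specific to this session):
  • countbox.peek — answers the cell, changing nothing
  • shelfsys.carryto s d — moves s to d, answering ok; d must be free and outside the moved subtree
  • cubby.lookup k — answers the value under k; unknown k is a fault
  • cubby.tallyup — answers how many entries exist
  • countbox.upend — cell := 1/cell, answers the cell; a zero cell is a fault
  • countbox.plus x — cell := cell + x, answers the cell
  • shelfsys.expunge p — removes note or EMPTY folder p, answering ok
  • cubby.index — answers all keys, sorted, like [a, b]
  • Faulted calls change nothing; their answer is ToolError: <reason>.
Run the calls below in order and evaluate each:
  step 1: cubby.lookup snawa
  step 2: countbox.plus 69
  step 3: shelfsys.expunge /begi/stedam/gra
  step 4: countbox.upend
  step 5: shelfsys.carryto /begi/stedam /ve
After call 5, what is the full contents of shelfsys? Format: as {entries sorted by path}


> lookup k: snawa
  -182
> plus x: 69
  69
> expunge p: /begi/stedam/gra
  ok
> upend
  1/69
> carryto s: /begi/stedam d: /ve
  ok

Answer: {begi/, ve/}


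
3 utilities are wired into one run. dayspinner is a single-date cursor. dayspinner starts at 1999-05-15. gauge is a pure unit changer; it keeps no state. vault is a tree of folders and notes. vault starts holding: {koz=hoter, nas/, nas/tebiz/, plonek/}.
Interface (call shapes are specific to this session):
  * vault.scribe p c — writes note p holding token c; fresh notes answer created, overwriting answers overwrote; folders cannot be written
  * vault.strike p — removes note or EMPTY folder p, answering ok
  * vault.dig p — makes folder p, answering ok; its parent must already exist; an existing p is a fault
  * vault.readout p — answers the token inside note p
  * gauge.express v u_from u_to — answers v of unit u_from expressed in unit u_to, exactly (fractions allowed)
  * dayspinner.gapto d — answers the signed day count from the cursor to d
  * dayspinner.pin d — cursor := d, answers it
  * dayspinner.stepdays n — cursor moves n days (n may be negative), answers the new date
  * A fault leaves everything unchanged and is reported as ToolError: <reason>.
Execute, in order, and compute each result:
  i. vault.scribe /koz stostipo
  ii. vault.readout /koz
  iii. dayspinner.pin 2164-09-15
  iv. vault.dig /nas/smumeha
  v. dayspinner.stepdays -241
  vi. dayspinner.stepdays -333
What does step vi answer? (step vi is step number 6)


I use scribe(p→/koz, c→stostipo): overwrote.
Next I call readout(p→/koz), → stostipo.
Calling pin(d→2164-09-15), and see 2164-09-15.
Next I call dig(p→/nas/smumeha), giving ok.
I try stepdays(n→-241): 2164-01-18.
Then stepdays(n→-333), and see 2163-02-19.

Answer: 2163-02-19


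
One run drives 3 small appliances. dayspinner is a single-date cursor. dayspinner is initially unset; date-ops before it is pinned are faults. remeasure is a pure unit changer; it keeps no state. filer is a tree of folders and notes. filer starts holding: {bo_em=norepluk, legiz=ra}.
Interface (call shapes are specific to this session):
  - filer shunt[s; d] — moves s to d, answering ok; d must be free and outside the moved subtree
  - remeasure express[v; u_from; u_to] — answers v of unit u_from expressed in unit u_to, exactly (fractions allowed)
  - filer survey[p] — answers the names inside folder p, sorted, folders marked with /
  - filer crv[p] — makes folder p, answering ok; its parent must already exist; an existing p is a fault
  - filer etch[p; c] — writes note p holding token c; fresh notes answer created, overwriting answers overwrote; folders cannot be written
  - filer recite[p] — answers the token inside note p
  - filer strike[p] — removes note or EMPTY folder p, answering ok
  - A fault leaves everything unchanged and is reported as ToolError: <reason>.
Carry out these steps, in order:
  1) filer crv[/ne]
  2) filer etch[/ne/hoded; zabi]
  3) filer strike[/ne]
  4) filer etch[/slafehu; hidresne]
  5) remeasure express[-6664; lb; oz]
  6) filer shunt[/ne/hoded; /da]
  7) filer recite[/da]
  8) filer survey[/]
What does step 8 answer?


Answer: [bo_em, da, legiz, ne/, slafehu]

Derivation:
;; filer crv(p→/ne) : ok
;; filer etch(p→/ne/hoded, c→zabi) : created
;; filer strike(p→/ne) : ToolError: not empty
;; filer etch(p→/slafehu, c→hidresne) : created
;; remeasure express(v→-6664, u_from→lb, u_to→oz) : -106624
;; filer shunt(s→/ne/hoded, d→/da) : ok
;; filer recite(p→/da) : zabi
;; filer survey(p→/) : [bo_em, da, legiz, ne/, slafehu]


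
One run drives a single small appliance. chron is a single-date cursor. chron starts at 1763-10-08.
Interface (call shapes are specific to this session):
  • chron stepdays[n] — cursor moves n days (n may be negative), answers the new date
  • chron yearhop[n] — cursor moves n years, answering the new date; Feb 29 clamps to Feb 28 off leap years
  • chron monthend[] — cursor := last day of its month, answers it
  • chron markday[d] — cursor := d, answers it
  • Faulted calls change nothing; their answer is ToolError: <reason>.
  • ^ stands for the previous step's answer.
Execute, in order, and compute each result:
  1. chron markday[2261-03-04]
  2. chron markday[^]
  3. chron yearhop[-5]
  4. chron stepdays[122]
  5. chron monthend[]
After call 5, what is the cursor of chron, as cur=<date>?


Answer: cur=2256-07-31

Derivation:
CALL chron markday[d=2261-03-04]
RET  2261-03-04
CALL chron markday[d=^]
RET  2261-03-04
CALL chron yearhop[n=-5]
RET  2256-03-04
CALL chron stepdays[n=122]
RET  2256-07-04
CALL chron monthend[]
RET  2256-07-31


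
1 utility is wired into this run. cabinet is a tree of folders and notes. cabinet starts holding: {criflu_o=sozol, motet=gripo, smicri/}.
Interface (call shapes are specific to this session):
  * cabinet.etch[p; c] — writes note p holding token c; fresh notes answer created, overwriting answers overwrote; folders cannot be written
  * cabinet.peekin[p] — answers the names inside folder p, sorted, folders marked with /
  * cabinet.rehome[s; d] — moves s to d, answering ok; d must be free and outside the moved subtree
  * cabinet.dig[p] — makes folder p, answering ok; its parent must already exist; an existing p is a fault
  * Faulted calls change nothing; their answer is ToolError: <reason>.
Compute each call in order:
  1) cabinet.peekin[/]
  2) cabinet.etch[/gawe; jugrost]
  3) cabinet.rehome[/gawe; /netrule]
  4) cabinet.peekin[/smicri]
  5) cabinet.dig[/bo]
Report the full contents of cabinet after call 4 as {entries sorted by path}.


% 1. cabinet.peekin(p→/) : [criflu_o, motet, smicri/]
% 2. cabinet.etch(p→/gawe, c→jugrost) : created
% 3. cabinet.rehome(s→/gawe, d→/netrule) : ok
% 4. cabinet.peekin(p→/smicri) : []
% 5. cabinet.dig(p→/bo) : ok

Answer: {criflu_o=sozol, motet=gripo, netrule=jugrost, smicri/}


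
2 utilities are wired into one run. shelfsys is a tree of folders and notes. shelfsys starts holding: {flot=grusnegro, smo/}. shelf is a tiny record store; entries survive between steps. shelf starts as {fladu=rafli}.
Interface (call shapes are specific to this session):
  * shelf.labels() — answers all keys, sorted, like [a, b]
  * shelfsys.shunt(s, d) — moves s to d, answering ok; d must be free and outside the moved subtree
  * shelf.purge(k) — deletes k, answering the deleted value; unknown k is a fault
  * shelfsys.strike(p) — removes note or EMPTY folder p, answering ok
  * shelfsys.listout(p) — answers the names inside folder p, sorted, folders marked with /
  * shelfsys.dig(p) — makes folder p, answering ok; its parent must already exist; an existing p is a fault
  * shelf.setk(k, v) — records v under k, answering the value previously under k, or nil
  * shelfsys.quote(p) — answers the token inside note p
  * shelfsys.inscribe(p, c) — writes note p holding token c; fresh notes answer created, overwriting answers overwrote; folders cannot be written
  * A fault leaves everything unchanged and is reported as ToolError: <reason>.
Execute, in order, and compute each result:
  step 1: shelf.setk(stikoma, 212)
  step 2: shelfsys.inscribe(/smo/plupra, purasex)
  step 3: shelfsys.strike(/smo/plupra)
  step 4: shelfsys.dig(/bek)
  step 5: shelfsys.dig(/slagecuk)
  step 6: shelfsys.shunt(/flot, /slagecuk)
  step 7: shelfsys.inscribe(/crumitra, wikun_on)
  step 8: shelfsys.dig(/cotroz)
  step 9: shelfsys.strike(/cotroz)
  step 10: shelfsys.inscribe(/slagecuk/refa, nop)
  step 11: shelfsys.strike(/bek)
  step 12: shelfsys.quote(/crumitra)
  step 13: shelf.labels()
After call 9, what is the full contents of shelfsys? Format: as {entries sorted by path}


Answer: {bek/, crumitra=wikun_on, flot=grusnegro, slagecuk/, smo/}

Derivation:
I use setk(stikoma, 212), and get nil.
I try inscribe(/smo/plupra, purasex), — result: created.
I invoke strike(/smo/plupra), and observe ok.
I use dig(/bek): ok.
Invoking dig(/slagecuk): ok.
I use shunt(/flot, /slagecuk), and get ToolError: exists.
Next I call inscribe(/crumitra, wikun_on), giving created.
Using dig(/cotroz), — result: ok.
I invoke strike(/cotroz), which returns ok.
I run inscribe(/slagecuk/refa, nop), and observe created.
Then strike(/bek): ok.
Using quote(/crumitra), yielding wikun_on.
I try labels: [fladu, stikoma].
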